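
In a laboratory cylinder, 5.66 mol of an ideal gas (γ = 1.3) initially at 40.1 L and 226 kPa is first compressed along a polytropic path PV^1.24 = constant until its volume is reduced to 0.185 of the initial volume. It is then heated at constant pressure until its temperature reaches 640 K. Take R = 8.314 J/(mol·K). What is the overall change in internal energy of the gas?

70200 J

T₁ = P₁V₁/(nR) = 226×40.1/(5.66×8.314) = 193 K.
Step 1 — Polytropic n=1.24: T₂ = T₁(V₁/V₂)^(n−1) = 193×(5.41)^0.24 = 289 K; P₂ = P₁(V₁/V₂)^n = 1830 kPa.
W = (P₁V₁−P₂V₂)/(n−1) = (226×40.1−1830×7.42)/0.24 = -18900 J.
ΔU = nCvΔT = 5.66×27.7×(289−193) = 15100 J.
Q = ΔU + W = -3770 J.
State after step 1: P = 1830 kPa, V = 7.42 L, T = 289 K.
Step 2 — Isobaric: P stays 1830 kPa; V/T = const ⇒ T₂ = 640 K, V₂ = 16.4 L.
W = PΔV = 1830×(16.4−7.42) kPa·L = 16500 J.
ΔU = nCvΔT = 5.66×27.7×(640−289) = 55100 J.
Q = ΔU + W = nCpΔT = 71600 J.
Net over both steps: W = -2320 J, Q = 67900 J, ΔU = 70200 J.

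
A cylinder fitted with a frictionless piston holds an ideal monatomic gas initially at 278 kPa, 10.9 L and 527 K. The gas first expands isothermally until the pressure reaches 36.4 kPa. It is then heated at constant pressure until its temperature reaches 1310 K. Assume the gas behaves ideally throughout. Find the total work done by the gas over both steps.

n = P₁V₁/(RT₁) = 278×10.9/(8.314×527) = 0.692 mol.
Step 1 — Isothermal: T stays 527 K; PV = const ⇒ V₂ = 83.2 L, P₂ = 36.4 kPa.
ΔU = 0 (ideal gas, T constant).
W = nRT ln(V₂/V₁) = 0.692×8.314×527×ln(7.64) = 6160 J.
Q = ΔU + W = 6160 J.
State after step 1: P = 36.4 kPa, V = 83.2 L, T = 527 K.
Step 2 — Isobaric: P stays 36.4 kPa; V/T = const ⇒ T₂ = 1310 K, V₂ = 207 L.
W = PΔV = 36.4×(207−83.2) kPa·L = 4500 J.
ΔU = nCvΔT = 0.692×12.5×(1310−527) = 6750 J.
Q = ΔU + W = nCpΔT = 11300 J.
Net over both steps: W = 10700 J, Q = 17400 J, ΔU = 6750 J.

10700 J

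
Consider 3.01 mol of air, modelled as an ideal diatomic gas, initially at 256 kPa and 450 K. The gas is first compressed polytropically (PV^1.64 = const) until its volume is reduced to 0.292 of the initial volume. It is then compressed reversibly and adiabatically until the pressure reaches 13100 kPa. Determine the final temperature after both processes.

1710 K

V₁ = nRT₁/P₁ = 3.01×8.314×450/256 = 44.0 L.
Step 1 — Polytropic n=1.64: T₂ = T₁(V₁/V₂)^(n−1) = 450×(3.42)^0.64 = 989 K; P₂ = P₁(V₁/V₂)^n = 1930 kPa.
W = (P₁V₁−P₂V₂)/(n−1) = (256×44.0−1930×12.8)/0.64 = -21100 J.
ΔU = nCvΔT = 3.01×20.8×(989−450) = 33700 J.
Q = ΔU + W = 12700 J.
State after step 1: P = 1930 kPa, V = 12.8 L, T = 989 K.
Step 2 — Adiabatic: T₂/T₁ = (P₂/P₁)^((γ−1)/γ) ⇒ T₂ = 989×(6.80)^0.286 = 1710 K; V₂ = 3.27 L.
ΔU = nCvΔT = 3.01×20.8×(1710−989) = 45100 J.
Q = 0 for an adiabatic process, so W = −ΔU = -45100 J.
Net over both steps: W = -66200 J, Q = 12700 J, ΔU = 78900 J.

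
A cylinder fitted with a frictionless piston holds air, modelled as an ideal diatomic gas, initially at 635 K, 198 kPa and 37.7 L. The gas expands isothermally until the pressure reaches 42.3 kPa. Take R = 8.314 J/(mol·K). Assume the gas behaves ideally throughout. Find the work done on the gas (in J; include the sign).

-11500 J

n = P₁V₁/(RT₁) = 198×37.7/(8.314×635) = 1.41 mol.
Isothermal: T stays 635 K; PV = const ⇒ V₂ = 176 L, P₂ = 42.3 kPa.
W = nRT ln(V₂/V₁) = 1.41×8.314×635×ln(4.68) = 11500 J.
Work done on the gas = −W_by = -11500 J.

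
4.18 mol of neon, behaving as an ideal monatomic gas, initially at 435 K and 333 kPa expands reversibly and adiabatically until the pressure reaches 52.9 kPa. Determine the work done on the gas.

-11800 J

V₁ = nRT₁/P₁ = 4.18×8.314×435/333 = 45.4 L.
Adiabatic: T₂/T₁ = (P₂/P₁)^((γ−1)/γ) ⇒ T₂ = 435×(0.159)^0.400 = 208 K; V₂ = 137 L.
ΔU = nCvΔT = 4.18×12.5×(208−435) = -11800 J.
Q = 0 for an adiabatic process, so W = −ΔU = 11800 J.
Work done on the gas = −W_by = -11800 J.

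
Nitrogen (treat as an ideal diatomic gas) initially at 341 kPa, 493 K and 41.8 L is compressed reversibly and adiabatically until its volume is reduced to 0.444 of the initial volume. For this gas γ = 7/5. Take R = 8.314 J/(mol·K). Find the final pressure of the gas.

1060 kPa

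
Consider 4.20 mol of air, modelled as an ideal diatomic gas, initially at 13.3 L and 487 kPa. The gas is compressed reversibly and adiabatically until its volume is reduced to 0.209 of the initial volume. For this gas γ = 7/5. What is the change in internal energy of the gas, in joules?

14100 J

T₁ = P₁V₁/(nR) = 487×13.3/(4.20×8.314) = 185 K.
Adiabatic: TV^(γ−1) = const ⇒ T₂ = 185×(4.78)^0.400 = 347 K; PV^γ = const ⇒ P₂ = 4360 kPa.
For an ideal gas ΔU = nCvΔT with Cv = (5/2)R = 20.8 J/(mol·K).
ΔU = 4.20×20.8×(347−185) = 14100 J.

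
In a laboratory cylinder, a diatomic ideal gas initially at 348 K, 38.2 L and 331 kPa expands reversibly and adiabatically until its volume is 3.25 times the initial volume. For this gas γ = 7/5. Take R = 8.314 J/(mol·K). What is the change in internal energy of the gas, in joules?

-11900 J

n = P₁V₁/(RT₁) = 331×38.2/(8.314×348) = 4.37 mol.
Adiabatic: TV^(γ−1) = const ⇒ T₂ = 348×(0.308)^0.400 = 217 K; PV^γ = const ⇒ P₂ = 63.6 kPa.
For an ideal gas ΔU = nCvΔT with Cv = (5/2)R = 20.8 J/(mol·K).
ΔU = 4.37×20.8×(217−348) = -11900 J.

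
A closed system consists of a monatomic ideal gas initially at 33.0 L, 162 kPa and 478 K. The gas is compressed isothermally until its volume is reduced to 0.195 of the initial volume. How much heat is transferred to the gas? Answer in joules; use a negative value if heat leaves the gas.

n = P₁V₁/(RT₁) = 162×33.0/(8.314×478) = 1.35 mol.
Isothermal: T stays 478 K; PV = const ⇒ V₂ = 6.44 L, P₂ = 831 kPa.
ΔU = 0 (ideal gas, T constant).
W = nRT ln(V₂/V₁) = 1.35×8.314×478×ln(0.195) = -8740 J.
Q = ΔU + W = -8740 J.

-8740 J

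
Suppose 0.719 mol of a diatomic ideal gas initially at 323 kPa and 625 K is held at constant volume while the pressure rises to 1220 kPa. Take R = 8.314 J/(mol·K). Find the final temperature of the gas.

2360 K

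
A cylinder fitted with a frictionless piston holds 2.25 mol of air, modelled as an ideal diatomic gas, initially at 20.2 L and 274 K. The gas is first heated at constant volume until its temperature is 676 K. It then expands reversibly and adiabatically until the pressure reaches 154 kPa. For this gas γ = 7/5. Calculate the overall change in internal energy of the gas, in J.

8360 J

P₁ = nRT₁/V₁ = 2.25×8.314×274/20.2 = 254 kPa.
Step 1 — Isochoric: V stays 20.2 L; P/T = const ⇒ T₂ = 676 K, P₂ = 626 kPa.
W = 0 (no volume change).
ΔU = nCvΔT = 2.25×20.8×(676−274) = 18800 J.
Q = ΔU = 18800 J.
State after step 1: P = 626 kPa, V = 20.2 L, T = 676 K.
Step 2 — Adiabatic: T₂/T₁ = (P₂/P₁)^((γ−1)/γ) ⇒ T₂ = 676×(0.246)^0.286 = 453 K; V₂ = 55.0 L.
ΔU = nCvΔT = 2.25×20.8×(453−676) = -10400 J.
Q = 0 for an adiabatic process, so W = −ΔU = 10400 J.
Net over both steps: W = 10400 J, Q = 18800 J, ΔU = 8360 J.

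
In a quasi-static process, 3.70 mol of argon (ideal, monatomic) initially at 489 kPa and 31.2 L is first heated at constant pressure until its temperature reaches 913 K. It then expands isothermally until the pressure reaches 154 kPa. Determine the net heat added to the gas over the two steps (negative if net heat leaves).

64500 J

T₁ = P₁V₁/(nR) = 489×31.2/(3.70×8.314) = 496 K.
Step 1 — Isobaric: P stays 489 kPa; V/T = const ⇒ T₂ = 913 K, V₂ = 57.4 L.
W = PΔV = 489×(57.4−31.2) kPa·L = 12800 J.
ΔU = nCvΔT = 3.70×12.5×(913−496) = 19200 J.
Q = ΔU + W = nCpΔT = 32100 J.
State after step 1: P = 489 kPa, V = 57.4 L, T = 913 K.
Step 2 — Isothermal: T stays 913 K; PV = const ⇒ V₂ = 182 L, P₂ = 154 kPa.
ΔU = 0 (ideal gas, T constant).
W = nRT ln(V₂/V₁) = 3.70×8.314×913×ln(3.18) = 32500 J.
Q = ΔU + W = 32500 J.
Net over both steps: W = 45300 J, Q = 64500 J, ΔU = 19200 J.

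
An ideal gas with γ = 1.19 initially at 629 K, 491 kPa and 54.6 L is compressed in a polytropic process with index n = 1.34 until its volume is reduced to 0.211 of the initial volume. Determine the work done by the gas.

n = P₁V₁/(RT₁) = 491×54.6/(8.314×629) = 5.13 mol.
Polytropic n=1.34: T₂ = T₁(V₁/V₂)^(n−1) = 629×(4.74)^0.34 = 1070 K; P₂ = P₁(V₁/V₂)^n = 3950 kPa.
W = (P₁V₁−P₂V₂)/(n−1) = (491×54.6−3950×11.5)/0.34 = -55000 J.

-55000 J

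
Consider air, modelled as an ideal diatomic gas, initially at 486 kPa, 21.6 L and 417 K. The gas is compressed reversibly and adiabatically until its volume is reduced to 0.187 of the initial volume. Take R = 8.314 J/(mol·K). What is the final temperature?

Adiabatic: TV^(γ−1) = const ⇒ T₂ = 417×(5.35)^0.400 = 815 K; PV^γ = const ⇒ P₂ = 5080 kPa.

815 K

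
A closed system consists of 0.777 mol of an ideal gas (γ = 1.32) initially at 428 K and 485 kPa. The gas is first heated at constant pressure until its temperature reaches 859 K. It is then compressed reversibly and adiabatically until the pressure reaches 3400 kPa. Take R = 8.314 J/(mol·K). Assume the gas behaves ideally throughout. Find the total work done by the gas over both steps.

-7680 J

V₁ = nRT₁/P₁ = 0.777×8.314×428/485 = 5.70 L.
Step 1 — Isobaric: P stays 485 kPa; V/T = const ⇒ T₂ = 859 K, V₂ = 11.4 L.
W = PΔV = 485×(11.4−5.70) kPa·L = 2780 J.
ΔU = nCvΔT = 0.777×26.0×(859−428) = 8700 J.
Q = ΔU + W = nCpΔT = 11500 J.
State after step 1: P = 485 kPa, V = 11.4 L, T = 859 K.
Step 2 — Adiabatic: T₂/T₁ = (P₂/P₁)^((γ−1)/γ) ⇒ T₂ = 859×(7.01)^0.242 = 1380 K; V₂ = 2.62 L.
ΔU = nCvΔT = 0.777×26.0×(1380−859) = 10500 J.
Q = 0 for an adiabatic process, so W = −ΔU = -10500 J.
Net over both steps: W = -7680 J, Q = 11500 J, ΔU = 19200 J.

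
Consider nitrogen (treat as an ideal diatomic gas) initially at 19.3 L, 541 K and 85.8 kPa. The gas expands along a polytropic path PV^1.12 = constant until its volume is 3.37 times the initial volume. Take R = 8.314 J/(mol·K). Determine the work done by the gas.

1870 J

n = P₁V₁/(RT₁) = 85.8×19.3/(8.314×541) = 0.368 mol.
Polytropic n=1.12: T₂ = T₁(V₁/V₂)^(n−1) = 541×(0.297)^0.12 = 468 K; P₂ = P₁(V₁/V₂)^n = 22.0 kPa.
W = (P₁V₁−P₂V₂)/(n−1) = (85.8×19.3−22.0×65.0)/0.12 = 1870 J.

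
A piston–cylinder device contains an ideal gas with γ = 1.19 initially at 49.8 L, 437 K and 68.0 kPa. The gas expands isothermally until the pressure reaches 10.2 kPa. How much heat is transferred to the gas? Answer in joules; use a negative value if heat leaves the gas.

n = P₁V₁/(RT₁) = 68.0×49.8/(8.314×437) = 0.932 mol.
Isothermal: T stays 437 K; PV = const ⇒ V₂ = 332 L, P₂ = 10.2 kPa.
ΔU = 0 (ideal gas, T constant).
W = nRT ln(V₂/V₁) = 0.932×8.314×437×ln(6.67) = 6420 J.
Q = ΔU + W = 6420 J.

6420 J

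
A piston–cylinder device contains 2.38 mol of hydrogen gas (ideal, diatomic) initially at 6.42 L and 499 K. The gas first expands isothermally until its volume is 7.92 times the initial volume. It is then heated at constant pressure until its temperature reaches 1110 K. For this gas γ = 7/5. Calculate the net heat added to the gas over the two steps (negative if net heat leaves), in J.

P₁ = nRT₁/V₁ = 2.38×8.314×499/6.42 = 1540 kPa.
Step 1 — Isothermal: T stays 499 K; PV = const ⇒ V₂ = 50.8 L, P₂ = 194 kPa.
ΔU = 0 (ideal gas, T constant).
W = nRT ln(V₂/V₁) = 2.38×8.314×499×ln(7.92) = 20400 J.
Q = ΔU + W = 20400 J.
State after step 1: P = 194 kPa, V = 50.8 L, T = 499 K.
Step 2 — Isobaric: P stays 194 kPa; V/T = const ⇒ T₂ = 1110 K, V₂ = 113 L.
W = PΔV = 194×(113−50.8) kPa·L = 12100 J.
ΔU = nCvΔT = 2.38×20.8×(1110−499) = 30200 J.
Q = ΔU + W = nCpΔT = 42300 J.
Net over both steps: W = 32500 J, Q = 62700 J, ΔU = 30200 J.

62700 J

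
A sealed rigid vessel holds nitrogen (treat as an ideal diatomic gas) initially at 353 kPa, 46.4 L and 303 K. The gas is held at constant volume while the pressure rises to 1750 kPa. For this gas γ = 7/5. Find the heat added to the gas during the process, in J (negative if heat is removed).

162000 J

n = P₁V₁/(RT₁) = 353×46.4/(8.314×303) = 6.50 mol.
Isochoric: V stays 46.4 L; P/T = const ⇒ T₂ = 1500 K, P₂ = 1750 kPa.
W = 0 (no volume change).
ΔU = nCvΔT = 6.50×20.8×(1500−303) = 162000 J.
Q = ΔU = 162000 J.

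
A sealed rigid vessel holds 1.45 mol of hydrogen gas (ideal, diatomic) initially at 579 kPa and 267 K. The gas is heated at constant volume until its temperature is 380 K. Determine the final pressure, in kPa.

824 kPa

V₁ = nRT₁/P₁ = 1.45×8.314×267/579 = 5.56 L.
Isochoric: V stays 5.56 L; P/T = const ⇒ T₂ = 380 K, P₂ = 824 kPa.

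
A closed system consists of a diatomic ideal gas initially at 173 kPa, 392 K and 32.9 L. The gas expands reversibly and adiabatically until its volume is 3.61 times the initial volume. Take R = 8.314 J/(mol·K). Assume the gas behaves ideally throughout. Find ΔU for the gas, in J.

n = P₁V₁/(RT₁) = 173×32.9/(8.314×392) = 1.75 mol.
Adiabatic: TV^(γ−1) = const ⇒ T₂ = 392×(0.277)^0.400 = 235 K; PV^γ = const ⇒ P₂ = 28.7 kPa.
For an ideal gas ΔU = nCvΔT with Cv = (5/2)R = 20.8 J/(mol·K).
ΔU = 1.75×20.8×(235−392) = -5710 J.

-5710 J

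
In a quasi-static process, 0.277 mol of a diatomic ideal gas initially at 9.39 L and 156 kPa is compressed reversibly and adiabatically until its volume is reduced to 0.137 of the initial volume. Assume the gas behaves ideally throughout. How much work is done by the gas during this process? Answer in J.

-4450 J

T₁ = P₁V₁/(nR) = 156×9.39/(0.277×8.314) = 636 K.
Adiabatic: TV^(γ−1) = const ⇒ T₂ = 636×(7.30)^0.400 = 1410 K; PV^γ = const ⇒ P₂ = 2520 kPa.
ΔU = nCvΔT = 0.277×20.8×(1410−636) = 4450 J.
Q = 0 for an adiabatic process, so W = −ΔU = -4450 J.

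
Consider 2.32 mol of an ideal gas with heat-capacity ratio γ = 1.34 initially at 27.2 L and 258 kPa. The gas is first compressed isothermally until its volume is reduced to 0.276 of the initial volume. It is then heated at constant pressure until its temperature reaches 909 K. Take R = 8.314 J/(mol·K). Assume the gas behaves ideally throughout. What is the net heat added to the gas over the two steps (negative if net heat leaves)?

32400 J

T₁ = P₁V₁/(nR) = 258×27.2/(2.32×8.314) = 364 K.
Step 1 — Isothermal: T stays 364 K; PV = const ⇒ V₂ = 7.51 L, P₂ = 935 kPa.
ΔU = 0 (ideal gas, T constant).
W = nRT ln(V₂/V₁) = 2.32×8.314×364×ln(0.276) = -9030 J.
Q = ΔU + W = -9030 J.
State after step 1: P = 935 kPa, V = 7.51 L, T = 364 K.
Step 2 — Isobaric: P stays 935 kPa; V/T = const ⇒ T₂ = 909 K, V₂ = 18.8 L.
W = PΔV = 935×(18.8−7.51) kPa·L = 10500 J.
ΔU = nCvΔT = 2.32×24.5×(909−364) = 30900 J.
Q = ΔU + W = nCpΔT = 41400 J.
Net over both steps: W = 1480 J, Q = 32400 J, ΔU = 30900 J.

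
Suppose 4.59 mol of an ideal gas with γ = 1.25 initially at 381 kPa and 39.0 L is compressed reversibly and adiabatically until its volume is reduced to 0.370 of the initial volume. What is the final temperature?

499 K

T₁ = P₁V₁/(nR) = 381×39.0/(4.59×8.314) = 389 K.
Adiabatic: TV^(γ−1) = const ⇒ T₂ = 389×(2.70)^0.250 = 499 K; PV^γ = const ⇒ P₂ = 1320 kPa.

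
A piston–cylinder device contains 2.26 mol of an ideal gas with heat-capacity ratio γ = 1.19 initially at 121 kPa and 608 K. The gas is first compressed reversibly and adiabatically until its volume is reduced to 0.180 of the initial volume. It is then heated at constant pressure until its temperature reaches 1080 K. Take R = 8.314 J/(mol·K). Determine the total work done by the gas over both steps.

-18700 J

V₁ = nRT₁/P₁ = 2.26×8.314×608/121 = 94.4 L.
Step 1 — Adiabatic: TV^(γ−1) = const ⇒ T₂ = 608×(5.56)^0.190 = 842 K; PV^γ = const ⇒ P₂ = 931 kPa.
ΔU = nCvΔT = 2.26×43.8×(842−608) = 23200 J.
Q = 0 for an adiabatic process, so W = −ΔU = -23200 J.
State after step 1: P = 931 kPa, V = 17.0 L, T = 842 K.
Step 2 — Isobaric: P stays 931 kPa; V/T = const ⇒ T₂ = 1080 K, V₂ = 21.8 L.
W = PΔV = 931×(21.8−17.0) kPa·L = 4470 J.
ΔU = nCvΔT = 2.26×43.8×(1080−842) = 23500 J.
Q = ΔU + W = nCpΔT = 28000 J.
Net over both steps: W = -18700 J, Q = 28000 J, ΔU = 46700 J.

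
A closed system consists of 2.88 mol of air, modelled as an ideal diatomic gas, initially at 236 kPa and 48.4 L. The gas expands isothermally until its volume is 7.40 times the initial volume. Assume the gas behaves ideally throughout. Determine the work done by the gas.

T₁ = P₁V₁/(nR) = 236×48.4/(2.88×8.314) = 477 K.
Isothermal: T stays 477 K; PV = const ⇒ V₂ = 358 L, P₂ = 31.9 kPa.
W = nRT ln(V₂/V₁) = 2.88×8.314×477×ln(7.40) = 22900 J.

22900 J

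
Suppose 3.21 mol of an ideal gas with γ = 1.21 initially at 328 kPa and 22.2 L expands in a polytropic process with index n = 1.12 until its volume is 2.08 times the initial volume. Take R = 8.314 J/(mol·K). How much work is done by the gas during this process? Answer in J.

5110 J

T₁ = P₁V₁/(nR) = 328×22.2/(3.21×8.314) = 273 K.
Polytropic n=1.12: T₂ = T₁(V₁/V₂)^(n−1) = 273×(0.481)^0.12 = 250 K; P₂ = P₁(V₁/V₂)^n = 144 kPa.
W = (P₁V₁−P₂V₂)/(n−1) = (328×22.2−144×46.2)/0.12 = 5110 J.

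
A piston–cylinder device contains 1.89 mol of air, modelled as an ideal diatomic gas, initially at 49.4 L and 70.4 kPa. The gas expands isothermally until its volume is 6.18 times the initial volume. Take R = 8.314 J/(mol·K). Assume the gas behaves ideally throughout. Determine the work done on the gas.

-6330 J

T₁ = P₁V₁/(nR) = 70.4×49.4/(1.89×8.314) = 221 K.
Isothermal: T stays 221 K; PV = const ⇒ V₂ = 305 L, P₂ = 11.4 kPa.
W = nRT ln(V₂/V₁) = 1.89×8.314×221×ln(6.18) = 6330 J.
Work done on the gas = −W_by = -6330 J.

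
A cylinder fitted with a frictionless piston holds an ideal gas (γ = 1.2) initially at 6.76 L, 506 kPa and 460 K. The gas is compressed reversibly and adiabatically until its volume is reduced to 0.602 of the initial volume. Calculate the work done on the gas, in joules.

1830 J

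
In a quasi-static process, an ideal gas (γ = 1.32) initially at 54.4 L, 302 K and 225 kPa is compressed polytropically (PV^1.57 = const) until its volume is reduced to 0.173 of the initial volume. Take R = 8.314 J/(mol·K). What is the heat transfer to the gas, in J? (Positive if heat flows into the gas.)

28800 J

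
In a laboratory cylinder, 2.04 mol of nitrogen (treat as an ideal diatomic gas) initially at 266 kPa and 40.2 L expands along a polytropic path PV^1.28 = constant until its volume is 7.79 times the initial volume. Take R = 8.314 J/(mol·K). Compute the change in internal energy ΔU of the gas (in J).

-11700 J

T₁ = P₁V₁/(nR) = 266×40.2/(2.04×8.314) = 630 K.
Polytropic n=1.28: T₂ = T₁(V₁/V₂)^(n−1) = 630×(0.128)^0.28 = 355 K; P₂ = P₁(V₁/V₂)^n = 19.2 kPa.
For an ideal gas ΔU = nCvΔT with Cv = (5/2)R = 20.8 J/(mol·K).
ΔU = 2.04×20.8×(355−630) = -11700 J.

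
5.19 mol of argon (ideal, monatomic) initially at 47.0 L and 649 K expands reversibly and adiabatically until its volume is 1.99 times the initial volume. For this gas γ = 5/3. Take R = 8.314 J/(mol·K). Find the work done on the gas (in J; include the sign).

-15500 J

P₁ = nRT₁/V₁ = 5.19×8.314×649/47.0 = 596 kPa.
Adiabatic: TV^(γ−1) = const ⇒ T₂ = 649×(0.503)^0.667 = 410 K; PV^γ = const ⇒ P₂ = 189 kPa.
ΔU = nCvΔT = 5.19×12.5×(410−649) = -15500 J.
Q = 0 for an adiabatic process, so W = −ΔU = 15500 J.
Work done on the gas = −W_by = -15500 J.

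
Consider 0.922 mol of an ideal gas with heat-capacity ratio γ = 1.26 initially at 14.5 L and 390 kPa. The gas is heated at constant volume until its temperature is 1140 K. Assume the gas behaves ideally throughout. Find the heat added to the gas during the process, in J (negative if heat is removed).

T₁ = P₁V₁/(nR) = 390×14.5/(0.922×8.314) = 738 K.
Isochoric: V stays 14.5 L; P/T = const ⇒ T₂ = 1140 K, P₂ = 603 kPa.
W = 0 (no volume change).
ΔU = nCvΔT = 0.922×32.0×(1140−738) = 11900 J.
Q = ΔU = 11900 J.

11900 J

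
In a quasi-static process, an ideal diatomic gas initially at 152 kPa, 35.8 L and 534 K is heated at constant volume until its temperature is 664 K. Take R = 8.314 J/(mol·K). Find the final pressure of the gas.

189 kPa

Isochoric: V stays 35.8 L; P/T = const ⇒ T₂ = 664 K, P₂ = 189 kPa.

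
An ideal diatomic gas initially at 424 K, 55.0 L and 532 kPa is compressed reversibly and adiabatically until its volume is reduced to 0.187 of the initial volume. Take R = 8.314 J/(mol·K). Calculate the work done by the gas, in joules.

-69900 J

n = P₁V₁/(RT₁) = 532×55.0/(8.314×424) = 8.30 mol.
Adiabatic: TV^(γ−1) = const ⇒ T₂ = 424×(5.35)^0.400 = 829 K; PV^γ = const ⇒ P₂ = 5560 kPa.
ΔU = nCvΔT = 8.30×20.8×(829−424) = 69900 J.
Q = 0 for an adiabatic process, so W = −ΔU = -69900 J.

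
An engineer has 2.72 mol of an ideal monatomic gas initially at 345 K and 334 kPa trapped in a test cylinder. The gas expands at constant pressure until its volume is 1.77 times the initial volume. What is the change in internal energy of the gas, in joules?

V₁ = nRT₁/P₁ = 2.72×8.314×345/334 = 23.4 L.
Isobaric: P stays 334 kPa; V/T = const ⇒ T₂ = 611 K, V₂ = 41.3 L.
For an ideal gas ΔU = nCvΔT with Cv = (3/2)R = 12.5 J/(mol·K).
ΔU = 2.72×12.5×(611−345) = 9010 J.

9010 J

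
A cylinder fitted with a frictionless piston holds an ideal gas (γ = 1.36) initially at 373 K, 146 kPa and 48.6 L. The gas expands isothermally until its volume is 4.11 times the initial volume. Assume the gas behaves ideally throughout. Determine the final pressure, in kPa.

35.5 kPa

Isothermal: T stays 373 K; PV = const ⇒ V₂ = 200 L, P₂ = 35.5 kPa.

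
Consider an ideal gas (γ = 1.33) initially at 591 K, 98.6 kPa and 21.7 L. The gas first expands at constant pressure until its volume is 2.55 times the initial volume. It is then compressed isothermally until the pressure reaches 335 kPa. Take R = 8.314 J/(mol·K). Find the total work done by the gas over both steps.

-3360 J

n = P₁V₁/(RT₁) = 98.6×21.7/(8.314×591) = 0.435 mol.
Step 1 — Isobaric: P stays 98.6 kPa; V/T = const ⇒ T₂ = 1510 K, V₂ = 55.3 L.
W = PΔV = 98.6×(55.3−21.7) kPa·L = 3320 J.
ΔU = nCvΔT = 0.435×25.2×(1510−591) = 10000 J.
Q = ΔU + W = nCpΔT = 13400 J.
State after step 1: P = 98.6 kPa, V = 55.3 L, T = 1510 K.
Step 2 — Isothermal: T stays 1510 K; PV = const ⇒ V₂ = 16.3 L, P₂ = 335 kPa.
ΔU = 0 (ideal gas, T constant).
W = nRT ln(V₂/V₁) = 0.435×8.314×1510×ln(0.294) = -6670 J.
Q = ΔU + W = -6670 J.
Net over both steps: W = -3360 J, Q = 6690 J, ΔU = 10000 J.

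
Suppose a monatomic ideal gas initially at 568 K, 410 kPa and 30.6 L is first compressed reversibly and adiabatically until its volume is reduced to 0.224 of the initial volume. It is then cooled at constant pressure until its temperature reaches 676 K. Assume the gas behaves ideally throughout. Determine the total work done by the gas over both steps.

n = P₁V₁/(RT₁) = 410×30.6/(8.314×568) = 2.66 mol.
Step 1 — Adiabatic: TV^(γ−1) = const ⇒ T₂ = 568×(4.46)^0.667 = 1540 K; PV^γ = const ⇒ P₂ = 4960 kPa.
ΔU = nCvΔT = 2.66×12.5×(1540−568) = 32200 J.
Q = 0 for an adiabatic process, so W = −ΔU = -32200 J.
State after step 1: P = 4960 kPa, V = 6.85 L, T = 1540 K.
Step 2 — Isobaric: P stays 4960 kPa; V/T = const ⇒ T₂ = 676 K, V₂ = 3.01 L.
W = PΔV = 4960×(3.01−6.85) kPa·L = -19100 J.
ΔU = nCvΔT = 2.66×12.5×(676−1540) = -28600 J.
Q = ΔU + W = nCpΔT = -47700 J.
Net over both steps: W = -51300 J, Q = -47700 J, ΔU = 3580 J.

-51300 J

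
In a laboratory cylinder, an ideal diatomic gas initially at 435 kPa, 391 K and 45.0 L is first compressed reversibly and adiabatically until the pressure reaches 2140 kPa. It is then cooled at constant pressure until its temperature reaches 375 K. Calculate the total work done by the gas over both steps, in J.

-40300 J

n = P₁V₁/(RT₁) = 435×45.0/(8.314×391) = 6.02 mol.
Step 1 — Adiabatic: T₂/T₁ = (P₂/P₁)^((γ−1)/γ) ⇒ T₂ = 391×(4.92)^0.286 = 616 K; V₂ = 14.4 L.
ΔU = nCvΔT = 6.02×20.8×(616−391) = 28200 J.
Q = 0 for an adiabatic process, so W = −ΔU = -28200 J.
State after step 1: P = 2140 kPa, V = 14.4 L, T = 616 K.
Step 2 — Isobaric: P stays 2140 kPa; V/T = const ⇒ T₂ = 375 K, V₂ = 8.77 L.
W = PΔV = 2140×(8.77−14.4) kPa·L = -12100 J.
ΔU = nCvΔT = 6.02×20.8×(375−616) = -30200 J.
Q = ΔU + W = nCpΔT = -42300 J.
Net over both steps: W = -40300 J, Q = -42300 J, ΔU = -2000 J.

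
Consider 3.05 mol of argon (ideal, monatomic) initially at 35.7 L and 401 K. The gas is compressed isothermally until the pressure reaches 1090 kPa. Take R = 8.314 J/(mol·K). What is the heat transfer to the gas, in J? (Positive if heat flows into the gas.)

-13600 J

P₁ = nRT₁/V₁ = 3.05×8.314×401/35.7 = 285 kPa.
Isothermal: T stays 401 K; PV = const ⇒ V₂ = 9.33 L, P₂ = 1090 kPa.
ΔU = 0 (ideal gas, T constant).
W = nRT ln(V₂/V₁) = 3.05×8.314×401×ln(0.261) = -13600 J.
Q = ΔU + W = -13600 J.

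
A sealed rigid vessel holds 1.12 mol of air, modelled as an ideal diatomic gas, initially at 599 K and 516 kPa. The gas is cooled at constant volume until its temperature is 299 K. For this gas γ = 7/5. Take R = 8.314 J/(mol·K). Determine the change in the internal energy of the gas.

-6980 J

V₁ = nRT₁/P₁ = 1.12×8.314×599/516 = 10.8 L.
Isochoric: V stays 10.8 L; P/T = const ⇒ T₂ = 299 K, P₂ = 258 kPa.
For an ideal gas ΔU = nCvΔT with Cv = (5/2)R = 20.8 J/(mol·K).
ΔU = 1.12×20.8×(299−599) = -6980 J.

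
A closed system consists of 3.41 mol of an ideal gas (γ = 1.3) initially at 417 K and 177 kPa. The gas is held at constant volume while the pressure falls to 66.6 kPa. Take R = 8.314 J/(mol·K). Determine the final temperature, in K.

157 K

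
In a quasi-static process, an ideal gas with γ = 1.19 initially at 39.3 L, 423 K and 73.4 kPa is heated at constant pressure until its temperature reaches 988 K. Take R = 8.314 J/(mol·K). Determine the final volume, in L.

91.8 L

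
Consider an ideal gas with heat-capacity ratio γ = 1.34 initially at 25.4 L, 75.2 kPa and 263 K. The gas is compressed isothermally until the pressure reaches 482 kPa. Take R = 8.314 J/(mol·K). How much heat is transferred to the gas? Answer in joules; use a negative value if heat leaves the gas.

n = P₁V₁/(RT₁) = 75.2×25.4/(8.314×263) = 0.874 mol.
Isothermal: T stays 263 K; PV = const ⇒ V₂ = 3.96 L, P₂ = 482 kPa.
ΔU = 0 (ideal gas, T constant).
W = nRT ln(V₂/V₁) = 0.874×8.314×263×ln(0.156) = -3550 J.
Q = ΔU + W = -3550 J.

-3550 J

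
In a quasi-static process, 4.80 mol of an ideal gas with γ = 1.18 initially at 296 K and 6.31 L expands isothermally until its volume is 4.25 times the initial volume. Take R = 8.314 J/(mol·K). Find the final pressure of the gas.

P₁ = nRT₁/V₁ = 4.80×8.314×296/6.31 = 1870 kPa.
Isothermal: T stays 296 K; PV = const ⇒ V₂ = 26.8 L, P₂ = 440 kPa.

440 kPa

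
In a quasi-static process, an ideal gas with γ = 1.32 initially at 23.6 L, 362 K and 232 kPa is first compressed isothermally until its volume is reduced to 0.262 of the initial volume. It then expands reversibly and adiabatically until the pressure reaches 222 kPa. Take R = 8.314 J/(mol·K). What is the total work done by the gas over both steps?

-2460 J

n = P₁V₁/(RT₁) = 232×23.6/(8.314×362) = 1.82 mol.
Step 1 — Isothermal: T stays 362 K; PV = const ⇒ V₂ = 6.18 L, P₂ = 885 kPa.
ΔU = 0 (ideal gas, T constant).
W = nRT ln(V₂/V₁) = 1.82×8.314×362×ln(0.262) = -7330 J.
Q = ΔU + W = -7330 J.
State after step 1: P = 885 kPa, V = 6.18 L, T = 362 K.
Step 2 — Adiabatic: T₂/T₁ = (P₂/P₁)^((γ−1)/γ) ⇒ T₂ = 362×(0.251)^0.242 = 259 K; V₂ = 17.6 L.
ΔU = nCvΔT = 1.82×26.0×(259−362) = -4880 J.
Q = 0 for an adiabatic process, so W = −ΔU = 4880 J.
Net over both steps: W = -2460 J, Q = -7330 J, ΔU = -4880 J.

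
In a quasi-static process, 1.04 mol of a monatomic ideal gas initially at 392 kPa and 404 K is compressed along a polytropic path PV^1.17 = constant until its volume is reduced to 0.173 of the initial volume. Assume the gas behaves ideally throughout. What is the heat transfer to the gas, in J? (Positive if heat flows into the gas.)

V₁ = nRT₁/P₁ = 1.04×8.314×404/392 = 8.91 L.
Polytropic n=1.17: T₂ = T₁(V₁/V₂)^(n−1) = 404×(5.78)^0.17 = 544 K; P₂ = P₁(V₁/V₂)^n = 3050 kPa.
W = (P₁V₁−P₂V₂)/(n−1) = (392×8.91−3050×1.54)/0.17 = -7140 J.
ΔU = nCvΔT = 1.04×12.5×(544−404) = 1820 J.
Q = ΔU + W = -5320 J.

-5320 J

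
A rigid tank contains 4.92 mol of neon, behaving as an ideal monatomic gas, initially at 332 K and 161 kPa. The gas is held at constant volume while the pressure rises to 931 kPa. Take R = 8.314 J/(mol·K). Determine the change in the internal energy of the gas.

97400 J

V₁ = nRT₁/P₁ = 4.92×8.314×332/161 = 84.4 L.
Isochoric: V stays 84.4 L; P/T = const ⇒ T₂ = 1920 K, P₂ = 931 kPa.
For an ideal gas ΔU = nCvΔT with Cv = (3/2)R = 12.5 J/(mol·K).
ΔU = 4.92×12.5×(1920−332) = 97400 J.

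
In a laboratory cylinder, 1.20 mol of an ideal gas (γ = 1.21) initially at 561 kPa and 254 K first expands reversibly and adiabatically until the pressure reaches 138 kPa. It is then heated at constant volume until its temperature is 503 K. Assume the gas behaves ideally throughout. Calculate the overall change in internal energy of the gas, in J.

11800 J

V₁ = nRT₁/P₁ = 1.20×8.314×254/561 = 4.52 L.
Step 1 — Adiabatic: T₂/T₁ = (P₂/P₁)^((γ−1)/γ) ⇒ T₂ = 254×(0.246)^0.174 = 199 K; V₂ = 14.4 L.
ΔU = nCvΔT = 1.20×39.6×(199−254) = -2610 J.
Q = 0 for an adiabatic process, so W = −ΔU = 2610 J.
State after step 1: P = 138 kPa, V = 14.4 L, T = 199 K.
Step 2 — Isochoric: V stays 14.4 L; P/T = const ⇒ T₂ = 503 K, P₂ = 349 kPa.
W = 0 (no volume change).
ΔU = nCvΔT = 1.20×39.6×(503−199) = 14400 J.
Q = ΔU = 14400 J.
Net over both steps: W = 2610 J, Q = 14400 J, ΔU = 11800 J.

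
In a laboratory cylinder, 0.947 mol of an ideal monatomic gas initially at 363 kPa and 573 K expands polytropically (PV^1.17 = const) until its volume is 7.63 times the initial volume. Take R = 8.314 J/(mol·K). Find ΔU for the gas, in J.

V₁ = nRT₁/P₁ = 0.947×8.314×573/363 = 12.4 L.
Polytropic n=1.17: T₂ = T₁(V₁/V₂)^(n−1) = 573×(0.131)^0.17 = 406 K; P₂ = P₁(V₁/V₂)^n = 33.7 kPa.
For an ideal gas ΔU = nCvΔT with Cv = (3/2)R = 12.5 J/(mol·K).
ΔU = 0.947×12.5×(406−573) = -1980 J.

-1980 J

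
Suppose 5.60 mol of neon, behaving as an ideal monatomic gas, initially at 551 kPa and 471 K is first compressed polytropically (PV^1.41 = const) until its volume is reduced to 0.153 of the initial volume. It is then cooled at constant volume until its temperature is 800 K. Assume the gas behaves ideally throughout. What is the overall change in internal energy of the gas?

V₁ = nRT₁/P₁ = 5.60×8.314×471/551 = 39.8 L.
Step 1 — Polytropic n=1.41: T₂ = T₁(V₁/V₂)^(n−1) = 471×(6.54)^0.41 = 1020 K; P₂ = P₁(V₁/V₂)^n = 7780 kPa.
W = (P₁V₁−P₂V₂)/(n−1) = (551×39.8−7780×6.09)/0.41 = -62000 J.
ΔU = nCvΔT = 5.60×12.5×(1020−471) = 38100 J.
Q = ΔU + W = -23900 J.
State after step 1: P = 7780 kPa, V = 6.09 L, T = 1020 K.
Step 2 — Isochoric: V stays 6.09 L; P/T = const ⇒ T₂ = 800 K, P₂ = 6120 kPa.
W = 0 (no volume change).
ΔU = nCvΔT = 5.60×12.5×(800−1020) = -15200 J.
Q = ΔU = -15200 J.
Net over both steps: W = -62000 J, Q = -39000 J, ΔU = 23000 J.

23000 J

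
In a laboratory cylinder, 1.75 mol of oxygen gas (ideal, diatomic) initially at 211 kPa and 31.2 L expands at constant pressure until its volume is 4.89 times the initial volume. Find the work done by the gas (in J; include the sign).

T₁ = P₁V₁/(nR) = 211×31.2/(1.75×8.314) = 452 K.
Isobaric: P stays 211 kPa; V/T = const ⇒ T₂ = 2210 K, V₂ = 153 L.
W = PΔV = 211×(153−31.2) kPa·L = 25600 J.

25600 J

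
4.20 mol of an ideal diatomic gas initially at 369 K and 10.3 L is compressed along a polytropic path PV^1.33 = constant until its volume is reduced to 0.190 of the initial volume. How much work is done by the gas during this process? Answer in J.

-28500 J

P₁ = nRT₁/V₁ = 4.20×8.314×369/10.3 = 1250 kPa.
Polytropic n=1.33: T₂ = T₁(V₁/V₂)^(n−1) = 369×(5.26)^0.33 = 638 K; P₂ = P₁(V₁/V₂)^n = 11400 kPa.
W = (P₁V₁−P₂V₂)/(n−1) = (1250×10.3−11400×1.96)/0.33 = -28500 J.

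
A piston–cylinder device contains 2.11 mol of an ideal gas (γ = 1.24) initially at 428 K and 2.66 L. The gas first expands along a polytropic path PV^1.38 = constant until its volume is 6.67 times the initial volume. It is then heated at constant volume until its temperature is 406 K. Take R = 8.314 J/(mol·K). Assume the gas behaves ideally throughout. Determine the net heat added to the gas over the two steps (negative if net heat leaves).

P₁ = nRT₁/V₁ = 2.11×8.314×428/2.66 = 2820 kPa.
Step 1 — Polytropic n=1.38: T₂ = T₁(V₁/V₂)^(n−1) = 428×(0.150)^0.38 = 208 K; P₂ = P₁(V₁/V₂)^n = 206 kPa.
W = (P₁V₁−P₂V₂)/(n−1) = (2820×2.66−206×17.7)/0.38 = 10200 J.
ΔU = nCvΔT = 2.11×34.6×(208−428) = -16100 J.
Q = ΔU + W = -5920 J.
State after step 1: P = 206 kPa, V = 17.7 L, T = 208 K.
Step 2 — Isochoric: V stays 17.7 L; P/T = const ⇒ T₂ = 406 K, P₂ = 401 kPa.
W = 0 (no volume change).
ΔU = nCvΔT = 2.11×34.6×(406−208) = 14500 J.
Q = ΔU = 14500 J.
Net over both steps: W = 10200 J, Q = 8540 J, ΔU = -1610 J.

8540 J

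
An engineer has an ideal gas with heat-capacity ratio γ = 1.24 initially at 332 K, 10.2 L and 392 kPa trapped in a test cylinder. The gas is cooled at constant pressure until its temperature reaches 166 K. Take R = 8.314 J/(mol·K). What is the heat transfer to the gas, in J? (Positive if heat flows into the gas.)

n = P₁V₁/(RT₁) = 392×10.2/(8.314×332) = 1.45 mol.
Isobaric: P stays 392 kPa; V/T = const ⇒ T₂ = 166 K, V₂ = 5.10 L.
W = PΔV = 392×(5.10−10.2) kPa·L = -2000 J.
ΔU = nCvΔT = 1.45×34.6×(166−332) = -8330 J.
Q = ΔU + W = nCpΔT = -10300 J.

-10300 J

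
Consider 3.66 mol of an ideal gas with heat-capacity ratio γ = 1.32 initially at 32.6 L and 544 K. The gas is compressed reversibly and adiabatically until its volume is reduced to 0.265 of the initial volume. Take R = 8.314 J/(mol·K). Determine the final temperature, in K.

832 K

P₁ = nRT₁/V₁ = 3.66×8.314×544/32.6 = 508 kPa.
Adiabatic: TV^(γ−1) = const ⇒ T₂ = 544×(3.77)^0.320 = 832 K; PV^γ = const ⇒ P₂ = 2930 kPa.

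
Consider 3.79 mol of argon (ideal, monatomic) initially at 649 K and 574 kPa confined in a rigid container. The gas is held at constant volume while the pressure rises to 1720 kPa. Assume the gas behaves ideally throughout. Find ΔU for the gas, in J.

61200 J

V₁ = nRT₁/P₁ = 3.79×8.314×649/574 = 35.6 L.
Isochoric: V stays 35.6 L; P/T = const ⇒ T₂ = 1940 K, P₂ = 1720 kPa.
For an ideal gas ΔU = nCvΔT with Cv = (3/2)R = 12.5 J/(mol·K).
ΔU = 3.79×12.5×(1940−649) = 61200 J.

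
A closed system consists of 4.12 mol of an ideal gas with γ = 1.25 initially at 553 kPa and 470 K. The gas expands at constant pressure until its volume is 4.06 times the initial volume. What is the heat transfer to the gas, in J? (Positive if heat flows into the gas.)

V₁ = nRT₁/P₁ = 4.12×8.314×470/553 = 29.1 L.
Isobaric: P stays 553 kPa; V/T = const ⇒ T₂ = 1910 K, V₂ = 118 L.
W = PΔV = 553×(118−29.1) kPa·L = 49300 J.
ΔU = nCvΔT = 4.12×33.3×(1910−470) = 197000 J.
Q = ΔU + W = nCpΔT = 246000 J.

246000 J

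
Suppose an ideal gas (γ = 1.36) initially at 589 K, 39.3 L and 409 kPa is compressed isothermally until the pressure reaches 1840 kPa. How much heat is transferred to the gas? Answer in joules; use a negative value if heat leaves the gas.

-24200 J

n = P₁V₁/(RT₁) = 409×39.3/(8.314×589) = 3.28 mol.
Isothermal: T stays 589 K; PV = const ⇒ V₂ = 8.74 L, P₂ = 1840 kPa.
ΔU = 0 (ideal gas, T constant).
W = nRT ln(V₂/V₁) = 3.28×8.314×589×ln(0.222) = -24200 J.
Q = ΔU + W = -24200 J.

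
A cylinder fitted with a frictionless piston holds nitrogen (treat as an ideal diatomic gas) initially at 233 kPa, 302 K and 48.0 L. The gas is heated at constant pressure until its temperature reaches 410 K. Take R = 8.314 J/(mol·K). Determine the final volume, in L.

Isobaric: P stays 233 kPa; V/T = const ⇒ T₂ = 410 K, V₂ = 65.2 L.

65.2 L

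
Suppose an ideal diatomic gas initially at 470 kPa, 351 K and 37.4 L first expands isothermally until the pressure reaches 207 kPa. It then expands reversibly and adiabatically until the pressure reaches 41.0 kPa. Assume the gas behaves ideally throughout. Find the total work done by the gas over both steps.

30700 J

n = P₁V₁/(RT₁) = 470×37.4/(8.314×351) = 6.02 mol.
Step 1 — Isothermal: T stays 351 K; PV = const ⇒ V₂ = 84.9 L, P₂ = 207 kPa.
ΔU = 0 (ideal gas, T constant).
W = nRT ln(V₂/V₁) = 6.02×8.314×351×ln(2.27) = 14400 J.
Q = ΔU + W = 14400 J.
State after step 1: P = 207 kPa, V = 84.9 L, T = 351 K.
Step 2 — Adiabatic: T₂/T₁ = (P₂/P₁)^((γ−1)/γ) ⇒ T₂ = 351×(0.198)^0.286 = 221 K; V₂ = 270 L.
ΔU = nCvΔT = 6.02×20.8×(221−351) = -16300 J.
Q = 0 for an adiabatic process, so W = −ΔU = 16300 J.
Net over both steps: W = 30700 J, Q = 14400 J, ΔU = -16300 J.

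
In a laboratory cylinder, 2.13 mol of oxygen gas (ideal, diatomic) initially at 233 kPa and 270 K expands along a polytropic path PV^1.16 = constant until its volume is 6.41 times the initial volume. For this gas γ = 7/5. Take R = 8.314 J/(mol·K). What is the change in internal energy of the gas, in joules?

-3070 J

V₁ = nRT₁/P₁ = 2.13×8.314×270/233 = 20.5 L.
Polytropic n=1.16: T₂ = T₁(V₁/V₂)^(n−1) = 270×(0.156)^0.16 = 201 K; P₂ = P₁(V₁/V₂)^n = 27.0 kPa.
For an ideal gas ΔU = nCvΔT with Cv = (5/2)R = 20.8 J/(mol·K).
ΔU = 2.13×20.8×(201−270) = -3070 J.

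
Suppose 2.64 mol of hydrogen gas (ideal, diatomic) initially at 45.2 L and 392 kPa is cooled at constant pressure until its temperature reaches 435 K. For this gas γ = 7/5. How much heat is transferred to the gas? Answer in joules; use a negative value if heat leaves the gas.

T₁ = P₁V₁/(nR) = 392×45.2/(2.64×8.314) = 807 K.
Isobaric: P stays 392 kPa; V/T = const ⇒ T₂ = 435 K, V₂ = 24.4 L.
W = PΔV = 392×(24.4−45.2) kPa·L = -8170 J.
ΔU = nCvΔT = 2.64×20.8×(435−807) = -20400 J.
Q = ΔU + W = nCpΔT = -28600 J.

-28600 J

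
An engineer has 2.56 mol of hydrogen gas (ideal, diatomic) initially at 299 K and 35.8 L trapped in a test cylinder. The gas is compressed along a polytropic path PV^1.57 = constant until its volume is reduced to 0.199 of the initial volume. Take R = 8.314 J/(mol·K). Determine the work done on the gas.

16900 J

P₁ = nRT₁/V₁ = 2.56×8.314×299/35.8 = 178 kPa.
Polytropic n=1.57: T₂ = T₁(V₁/V₂)^(n−1) = 299×(5.03)^0.57 = 750 K; P₂ = P₁(V₁/V₂)^n = 2240 kPa.
W = (P₁V₁−P₂V₂)/(n−1) = (178×35.8−2240×7.12)/0.57 = -16900 J.
Work done on the gas = −W_by = 16900 J.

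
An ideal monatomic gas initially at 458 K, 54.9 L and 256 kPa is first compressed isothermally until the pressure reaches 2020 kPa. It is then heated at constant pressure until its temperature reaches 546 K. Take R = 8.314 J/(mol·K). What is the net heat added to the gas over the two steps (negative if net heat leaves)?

n = P₁V₁/(RT₁) = 256×54.9/(8.314×458) = 3.69 mol.
Step 1 — Isothermal: T stays 458 K; PV = const ⇒ V₂ = 6.96 L, P₂ = 2020 kPa.
ΔU = 0 (ideal gas, T constant).
W = nRT ln(V₂/V₁) = 3.69×8.314×458×ln(0.127) = -29000 J.
Q = ΔU + W = -29000 J.
State after step 1: P = 2020 kPa, V = 6.96 L, T = 458 K.
Step 2 — Isobaric: P stays 2020 kPa; V/T = const ⇒ T₂ = 546 K, V₂ = 8.29 L.
W = PΔV = 2020×(8.29−6.96) kPa·L = 2700 J.
ΔU = nCvΔT = 3.69×12.5×(546−458) = 4050 J.
Q = ΔU + W = nCpΔT = 6750 J.
Net over both steps: W = -26300 J, Q = -22300 J, ΔU = 4050 J.

-22300 J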